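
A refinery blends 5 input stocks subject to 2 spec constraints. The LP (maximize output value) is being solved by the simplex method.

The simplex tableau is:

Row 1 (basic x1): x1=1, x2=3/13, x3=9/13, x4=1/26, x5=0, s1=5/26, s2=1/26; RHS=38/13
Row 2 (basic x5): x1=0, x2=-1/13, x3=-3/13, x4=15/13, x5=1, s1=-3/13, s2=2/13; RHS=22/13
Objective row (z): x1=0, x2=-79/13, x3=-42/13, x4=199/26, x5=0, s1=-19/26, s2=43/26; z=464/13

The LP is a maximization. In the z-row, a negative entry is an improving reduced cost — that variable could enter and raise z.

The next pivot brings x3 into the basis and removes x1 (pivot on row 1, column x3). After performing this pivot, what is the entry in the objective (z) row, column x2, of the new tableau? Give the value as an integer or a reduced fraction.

-5

Pivot element is row 1, column x3: 9/13.
Normalize row 1: new (row 1, x2) = (3/13)/(9/13) = 1/3.
z-row ← z-row − (-42/13)·(new row 1): -79/13 − (-42/13)·(1/3) = -5.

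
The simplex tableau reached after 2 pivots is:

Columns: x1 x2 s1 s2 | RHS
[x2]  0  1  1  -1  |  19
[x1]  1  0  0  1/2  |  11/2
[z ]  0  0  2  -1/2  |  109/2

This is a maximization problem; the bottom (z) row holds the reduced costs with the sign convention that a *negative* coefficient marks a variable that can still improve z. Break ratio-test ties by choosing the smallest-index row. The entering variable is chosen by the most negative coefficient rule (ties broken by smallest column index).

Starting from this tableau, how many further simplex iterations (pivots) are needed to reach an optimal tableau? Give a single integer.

1

pivot: s2 in, x1 out → z = 60
No improving column remains; optimal.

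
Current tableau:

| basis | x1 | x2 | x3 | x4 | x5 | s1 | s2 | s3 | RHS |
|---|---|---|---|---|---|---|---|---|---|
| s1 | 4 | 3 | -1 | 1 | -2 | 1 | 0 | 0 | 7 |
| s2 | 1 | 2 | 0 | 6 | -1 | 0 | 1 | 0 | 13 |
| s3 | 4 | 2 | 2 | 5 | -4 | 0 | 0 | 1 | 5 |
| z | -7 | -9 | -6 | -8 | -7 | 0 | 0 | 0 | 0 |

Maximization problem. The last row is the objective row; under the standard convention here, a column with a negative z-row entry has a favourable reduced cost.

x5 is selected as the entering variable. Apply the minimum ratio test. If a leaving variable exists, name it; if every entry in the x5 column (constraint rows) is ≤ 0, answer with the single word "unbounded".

unbounded

x5-column entries: row 1: -2, row 2: -1, row 3: -4. All ≤ 0, so x5 can increase without bound; the LP is unbounded in this direction.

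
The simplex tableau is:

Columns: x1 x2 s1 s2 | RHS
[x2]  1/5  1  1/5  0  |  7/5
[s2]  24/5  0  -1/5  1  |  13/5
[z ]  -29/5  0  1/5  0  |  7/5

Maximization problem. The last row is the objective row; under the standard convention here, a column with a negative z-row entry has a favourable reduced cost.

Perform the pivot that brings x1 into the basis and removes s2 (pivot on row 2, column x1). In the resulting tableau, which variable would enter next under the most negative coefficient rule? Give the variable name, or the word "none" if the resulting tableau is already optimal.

Pivot element 24/5. New z-row = old z-row − (-29/5)·(row 2/(24/5)).
Updated z-row coefficients: x1: 0, x2: 0, s1: -1/24, s2: 29/24.
The most negative is -1/24 in column s1, so s1 would enter next.

s1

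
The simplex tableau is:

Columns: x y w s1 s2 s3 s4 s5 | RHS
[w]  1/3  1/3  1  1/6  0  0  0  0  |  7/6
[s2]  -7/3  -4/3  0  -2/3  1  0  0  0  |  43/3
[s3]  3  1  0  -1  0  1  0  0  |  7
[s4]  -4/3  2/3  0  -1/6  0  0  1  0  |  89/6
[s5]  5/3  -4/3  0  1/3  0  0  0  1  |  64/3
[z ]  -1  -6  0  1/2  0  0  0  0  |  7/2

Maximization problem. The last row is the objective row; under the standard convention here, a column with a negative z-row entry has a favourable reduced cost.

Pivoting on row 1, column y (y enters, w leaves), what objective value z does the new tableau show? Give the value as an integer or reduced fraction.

49/2

Minimum ratio for y: (7/6)/(1/3) = 7/2.
z changes by −(z-row coeff of y)·ratio = −(-6)·(7/2) = 21.
New z = 7/2 + 21 = 49/2.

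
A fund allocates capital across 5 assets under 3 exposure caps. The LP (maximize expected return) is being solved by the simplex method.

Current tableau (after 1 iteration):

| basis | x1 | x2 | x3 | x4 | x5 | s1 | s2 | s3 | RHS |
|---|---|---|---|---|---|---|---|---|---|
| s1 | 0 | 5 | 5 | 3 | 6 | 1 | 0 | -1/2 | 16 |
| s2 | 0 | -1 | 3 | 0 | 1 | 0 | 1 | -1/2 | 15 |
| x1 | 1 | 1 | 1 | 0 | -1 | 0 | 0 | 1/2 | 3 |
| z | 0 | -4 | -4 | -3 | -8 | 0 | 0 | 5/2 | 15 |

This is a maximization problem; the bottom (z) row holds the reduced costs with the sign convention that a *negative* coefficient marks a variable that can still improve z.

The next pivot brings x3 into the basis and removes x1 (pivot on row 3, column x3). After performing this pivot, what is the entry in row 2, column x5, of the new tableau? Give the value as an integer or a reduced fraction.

4

Pivot element is row 3, column x3: 1.
Normalize row 3: new (row 3, x5) = (-1)/1 = -1.
row 2 ← row 2 − 3·(new row 3): 1 − 3·(-1) = 4.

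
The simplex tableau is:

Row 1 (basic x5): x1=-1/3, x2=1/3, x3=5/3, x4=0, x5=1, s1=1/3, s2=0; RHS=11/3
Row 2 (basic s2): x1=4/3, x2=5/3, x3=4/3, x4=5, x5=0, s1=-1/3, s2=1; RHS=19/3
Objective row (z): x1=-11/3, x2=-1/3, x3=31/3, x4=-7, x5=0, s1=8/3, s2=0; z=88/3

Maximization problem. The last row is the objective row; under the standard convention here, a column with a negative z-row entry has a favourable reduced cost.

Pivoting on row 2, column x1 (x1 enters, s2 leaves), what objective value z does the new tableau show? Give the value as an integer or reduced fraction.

187/4

Minimum ratio for x1: (19/3)/(4/3) = 19/4.
z changes by −(z-row coeff of x1)·ratio = −(-11/3)·(19/4) = 209/12.
New z = 88/3 + (209/12) = 187/4.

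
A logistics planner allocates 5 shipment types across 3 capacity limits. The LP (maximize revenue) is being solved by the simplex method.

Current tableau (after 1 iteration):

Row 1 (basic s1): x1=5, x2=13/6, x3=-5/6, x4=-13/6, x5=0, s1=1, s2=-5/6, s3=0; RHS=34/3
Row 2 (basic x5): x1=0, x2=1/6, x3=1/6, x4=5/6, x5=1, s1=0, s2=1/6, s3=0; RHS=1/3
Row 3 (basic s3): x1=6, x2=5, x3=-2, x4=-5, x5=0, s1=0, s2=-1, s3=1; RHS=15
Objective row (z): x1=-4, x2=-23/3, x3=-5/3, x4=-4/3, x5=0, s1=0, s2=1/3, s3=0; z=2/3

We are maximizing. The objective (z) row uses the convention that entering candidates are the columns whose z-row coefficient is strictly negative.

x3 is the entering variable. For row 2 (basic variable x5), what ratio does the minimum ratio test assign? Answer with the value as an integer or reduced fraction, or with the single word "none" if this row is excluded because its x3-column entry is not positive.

2

Ratio = RHS / (x3 entry) = (1/3) / (1/6) = 2.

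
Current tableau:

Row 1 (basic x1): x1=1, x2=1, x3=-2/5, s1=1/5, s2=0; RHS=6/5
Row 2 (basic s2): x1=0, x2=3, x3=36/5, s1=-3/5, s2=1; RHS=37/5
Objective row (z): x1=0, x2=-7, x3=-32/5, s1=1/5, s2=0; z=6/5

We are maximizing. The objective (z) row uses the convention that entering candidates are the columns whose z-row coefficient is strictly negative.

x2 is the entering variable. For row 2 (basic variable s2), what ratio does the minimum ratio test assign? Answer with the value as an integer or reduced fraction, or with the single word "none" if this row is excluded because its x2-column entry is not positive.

Ratio = RHS / (x2 entry) = (37/5) / 3 = 37/15.

37/15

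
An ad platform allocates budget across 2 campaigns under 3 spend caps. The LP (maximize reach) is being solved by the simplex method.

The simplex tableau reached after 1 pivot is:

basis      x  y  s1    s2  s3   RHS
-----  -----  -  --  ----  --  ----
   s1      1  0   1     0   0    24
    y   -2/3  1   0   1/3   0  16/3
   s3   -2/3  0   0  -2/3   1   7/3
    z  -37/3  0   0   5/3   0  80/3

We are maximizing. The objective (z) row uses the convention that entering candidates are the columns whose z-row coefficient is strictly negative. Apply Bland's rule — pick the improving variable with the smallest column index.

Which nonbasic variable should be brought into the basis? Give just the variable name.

x

Objective-row coefficients: x: -37/3, y: 0, s1: 0, s2: 5/3, s3: 0.
Improving columns: x. Bland's rule picks the smallest column index → x.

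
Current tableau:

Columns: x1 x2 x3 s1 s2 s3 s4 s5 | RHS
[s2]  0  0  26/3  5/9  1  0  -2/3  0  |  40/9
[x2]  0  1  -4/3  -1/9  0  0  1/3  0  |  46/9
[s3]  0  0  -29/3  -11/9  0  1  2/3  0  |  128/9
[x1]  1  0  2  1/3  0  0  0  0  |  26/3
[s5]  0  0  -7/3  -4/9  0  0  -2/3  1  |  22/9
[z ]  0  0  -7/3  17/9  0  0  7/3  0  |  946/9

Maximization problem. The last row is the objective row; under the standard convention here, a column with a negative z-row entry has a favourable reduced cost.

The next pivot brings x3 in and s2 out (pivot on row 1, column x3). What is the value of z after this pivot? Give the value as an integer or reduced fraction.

Minimum ratio for x3: (40/9)/(26/3) = 20/39.
z changes by −(z-row coeff of x3)·ratio = −(-7/3)·(20/39) = 140/117.
New z = 946/9 + (140/117) = 1382/13.

1382/13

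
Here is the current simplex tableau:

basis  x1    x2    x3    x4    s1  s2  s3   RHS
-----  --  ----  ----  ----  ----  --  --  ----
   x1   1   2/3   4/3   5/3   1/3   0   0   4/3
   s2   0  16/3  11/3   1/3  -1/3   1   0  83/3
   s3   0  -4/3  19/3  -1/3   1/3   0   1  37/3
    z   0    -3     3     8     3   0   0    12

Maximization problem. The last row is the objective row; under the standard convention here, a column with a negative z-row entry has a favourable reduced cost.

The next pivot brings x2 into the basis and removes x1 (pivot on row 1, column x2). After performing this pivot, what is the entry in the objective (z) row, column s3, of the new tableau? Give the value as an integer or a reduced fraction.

Pivot element is row 1, column x2: 2/3.
Normalize row 1: new (row 1, s3) = 0/(2/3) = 0.
z-row ← z-row − (-3)·(new row 1): 0 − (-3)·0 = 0.

0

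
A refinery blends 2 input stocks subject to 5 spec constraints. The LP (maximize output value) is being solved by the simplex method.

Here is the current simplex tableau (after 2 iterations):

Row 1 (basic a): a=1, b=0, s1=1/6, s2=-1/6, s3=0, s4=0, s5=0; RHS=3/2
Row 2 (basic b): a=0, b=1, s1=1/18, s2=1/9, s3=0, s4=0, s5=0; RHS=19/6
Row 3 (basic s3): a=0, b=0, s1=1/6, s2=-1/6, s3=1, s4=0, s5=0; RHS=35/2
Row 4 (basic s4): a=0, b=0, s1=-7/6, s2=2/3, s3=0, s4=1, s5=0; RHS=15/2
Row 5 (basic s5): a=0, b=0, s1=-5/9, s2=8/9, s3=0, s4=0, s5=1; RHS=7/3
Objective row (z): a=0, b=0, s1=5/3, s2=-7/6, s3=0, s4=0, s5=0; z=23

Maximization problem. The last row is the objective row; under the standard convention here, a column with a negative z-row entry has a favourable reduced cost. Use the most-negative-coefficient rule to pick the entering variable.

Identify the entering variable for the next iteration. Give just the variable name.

Objective-row coefficients: a: 0, b: 0, s1: 5/3, s2: -7/6, s3: 0, s4: 0, s5: 0.
The most negative is -7/6 in column s2, so s2 enters.

s2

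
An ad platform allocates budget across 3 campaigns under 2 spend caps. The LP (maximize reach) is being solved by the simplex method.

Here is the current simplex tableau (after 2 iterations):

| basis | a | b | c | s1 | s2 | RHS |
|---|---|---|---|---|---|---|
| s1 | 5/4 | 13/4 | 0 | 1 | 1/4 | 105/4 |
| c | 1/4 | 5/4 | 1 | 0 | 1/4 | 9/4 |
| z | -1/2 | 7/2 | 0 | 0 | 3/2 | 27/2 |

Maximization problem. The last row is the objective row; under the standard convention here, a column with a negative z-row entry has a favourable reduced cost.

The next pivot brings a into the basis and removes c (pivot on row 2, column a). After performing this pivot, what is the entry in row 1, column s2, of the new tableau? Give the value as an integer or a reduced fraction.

-1

Pivot element is row 2, column a: 1/4.
Normalize row 2: new (row 2, s2) = (1/4)/(1/4) = 1.
row 1 ← row 1 − (5/4)·(new row 2): 1/4 − (5/4)·1 = -1.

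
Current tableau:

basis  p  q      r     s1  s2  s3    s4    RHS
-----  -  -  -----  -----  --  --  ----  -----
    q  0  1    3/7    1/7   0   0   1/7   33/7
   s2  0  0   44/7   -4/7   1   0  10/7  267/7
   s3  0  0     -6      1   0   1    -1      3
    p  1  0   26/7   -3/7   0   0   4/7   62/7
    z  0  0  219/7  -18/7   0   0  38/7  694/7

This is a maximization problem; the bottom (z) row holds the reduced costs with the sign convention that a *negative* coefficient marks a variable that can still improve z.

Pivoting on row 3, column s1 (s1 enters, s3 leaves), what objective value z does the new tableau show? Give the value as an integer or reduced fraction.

748/7

Minimum ratio for s1: 3/1 = 3.
z changes by −(z-row coeff of s1)·ratio = −(-18/7)·3 = 54/7.
New z = 694/7 + (54/7) = 748/7.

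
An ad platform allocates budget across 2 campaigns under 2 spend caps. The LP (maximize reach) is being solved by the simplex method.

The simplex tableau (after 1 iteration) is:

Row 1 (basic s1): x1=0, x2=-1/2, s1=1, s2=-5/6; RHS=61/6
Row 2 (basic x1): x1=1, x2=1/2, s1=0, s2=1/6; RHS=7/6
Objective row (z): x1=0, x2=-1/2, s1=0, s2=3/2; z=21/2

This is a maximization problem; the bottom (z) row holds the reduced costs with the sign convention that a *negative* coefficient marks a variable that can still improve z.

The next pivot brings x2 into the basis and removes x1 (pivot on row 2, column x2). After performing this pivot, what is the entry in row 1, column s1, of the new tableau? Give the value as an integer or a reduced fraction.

1

Pivot element is row 2, column x2: 1/2.
Normalize row 2: new (row 2, s1) = 0/(1/2) = 0.
row 1 ← row 1 − (-1/2)·(new row 2): 1 − (-1/2)·0 = 1.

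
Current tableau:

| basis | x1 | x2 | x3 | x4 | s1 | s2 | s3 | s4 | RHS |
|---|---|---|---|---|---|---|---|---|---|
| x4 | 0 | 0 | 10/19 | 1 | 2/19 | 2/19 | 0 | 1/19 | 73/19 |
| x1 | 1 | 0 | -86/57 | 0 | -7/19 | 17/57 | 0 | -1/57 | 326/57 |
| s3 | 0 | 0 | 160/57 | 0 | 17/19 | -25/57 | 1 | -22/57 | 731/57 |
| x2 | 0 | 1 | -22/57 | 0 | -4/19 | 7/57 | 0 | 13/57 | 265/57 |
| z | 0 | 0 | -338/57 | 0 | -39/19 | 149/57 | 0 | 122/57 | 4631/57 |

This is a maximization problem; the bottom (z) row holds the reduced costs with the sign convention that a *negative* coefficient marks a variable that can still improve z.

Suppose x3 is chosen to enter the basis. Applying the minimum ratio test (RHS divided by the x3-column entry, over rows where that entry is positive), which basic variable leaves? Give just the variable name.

Ratios: row 1 (x4): (73/19)/(10/19) = 73/10; row 2 (x1): entry -86/57 ≤ 0, skip; row 3 (s3): (731/57)/(160/57) = 731/160; row 4 (x2): entry -22/57 ≤ 0, skip.
Minimum ratio 731/160 is in the s3 row, so s3 leaves.

s3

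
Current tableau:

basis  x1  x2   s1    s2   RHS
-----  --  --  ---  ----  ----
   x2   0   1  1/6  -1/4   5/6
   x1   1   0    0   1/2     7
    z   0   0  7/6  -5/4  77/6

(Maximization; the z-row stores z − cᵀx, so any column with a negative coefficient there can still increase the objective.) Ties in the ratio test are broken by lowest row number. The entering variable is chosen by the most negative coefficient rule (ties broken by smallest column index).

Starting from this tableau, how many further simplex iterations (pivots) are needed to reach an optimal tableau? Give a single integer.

1

pivot: s2 in, x1 out → z = 91/3
No improving column remains; optimal.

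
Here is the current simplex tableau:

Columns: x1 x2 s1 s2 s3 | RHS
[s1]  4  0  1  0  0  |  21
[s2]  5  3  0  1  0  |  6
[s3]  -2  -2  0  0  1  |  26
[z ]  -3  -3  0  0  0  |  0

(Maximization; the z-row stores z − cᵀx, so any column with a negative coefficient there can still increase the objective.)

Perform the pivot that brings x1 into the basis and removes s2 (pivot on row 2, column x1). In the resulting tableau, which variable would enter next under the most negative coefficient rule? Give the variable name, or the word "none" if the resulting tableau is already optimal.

Pivot element 5. New z-row = old z-row − (-3)·(row 2/5).
Updated z-row coefficients: x1: 0, x2: -6/5, s1: 0, s2: 3/5, s3: 0.
The most negative is -6/5 in column x2, so x2 would enter next.

x2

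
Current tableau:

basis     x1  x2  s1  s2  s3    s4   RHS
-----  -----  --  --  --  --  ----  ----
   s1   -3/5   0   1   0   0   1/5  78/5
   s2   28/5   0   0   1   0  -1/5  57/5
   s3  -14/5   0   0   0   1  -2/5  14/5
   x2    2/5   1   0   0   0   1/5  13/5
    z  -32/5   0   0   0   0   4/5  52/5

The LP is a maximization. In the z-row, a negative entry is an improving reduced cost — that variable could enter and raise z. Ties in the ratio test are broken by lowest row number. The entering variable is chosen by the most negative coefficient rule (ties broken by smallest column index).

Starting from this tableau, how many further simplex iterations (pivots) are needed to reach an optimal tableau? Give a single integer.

pivot: x1 in, s2 out → z = 164/7
No improving column remains; optimal.

1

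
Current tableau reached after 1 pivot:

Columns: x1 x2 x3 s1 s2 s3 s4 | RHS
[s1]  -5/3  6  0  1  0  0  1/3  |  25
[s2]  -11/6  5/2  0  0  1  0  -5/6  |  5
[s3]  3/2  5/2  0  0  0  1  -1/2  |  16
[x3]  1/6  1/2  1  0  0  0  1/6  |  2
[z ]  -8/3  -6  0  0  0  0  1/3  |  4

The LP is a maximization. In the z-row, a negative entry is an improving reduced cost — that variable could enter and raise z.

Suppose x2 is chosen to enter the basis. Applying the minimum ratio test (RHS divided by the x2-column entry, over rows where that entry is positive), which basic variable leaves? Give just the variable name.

s2

Ratios: row 1 (s1): 25/6 = 25/6; row 2 (s2): 5/(5/2) = 2; row 3 (s3): 16/(5/2) = 32/5; row 4 (x3): 2/(1/2) = 4.
Minimum ratio 2 is in the s2 row, so s2 leaves.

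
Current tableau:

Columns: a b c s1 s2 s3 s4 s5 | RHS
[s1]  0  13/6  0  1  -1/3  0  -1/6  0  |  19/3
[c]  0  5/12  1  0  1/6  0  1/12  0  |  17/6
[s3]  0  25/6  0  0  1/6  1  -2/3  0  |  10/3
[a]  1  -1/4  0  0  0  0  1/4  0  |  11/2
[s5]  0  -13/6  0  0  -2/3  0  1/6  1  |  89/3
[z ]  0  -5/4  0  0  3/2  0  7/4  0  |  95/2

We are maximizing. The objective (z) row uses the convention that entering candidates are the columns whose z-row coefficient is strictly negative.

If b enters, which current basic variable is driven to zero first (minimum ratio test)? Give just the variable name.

Ratios: row 1 (s1): (19/3)/(13/6) = 38/13; row 2 (c): (17/6)/(5/12) = 34/5; row 3 (s3): (10/3)/(25/6) = 4/5; row 4 (a): entry -1/4 ≤ 0, skip; row 5 (s5): entry -13/6 ≤ 0, skip.
Minimum ratio 4/5 is in the s3 row, so s3 leaves.

s3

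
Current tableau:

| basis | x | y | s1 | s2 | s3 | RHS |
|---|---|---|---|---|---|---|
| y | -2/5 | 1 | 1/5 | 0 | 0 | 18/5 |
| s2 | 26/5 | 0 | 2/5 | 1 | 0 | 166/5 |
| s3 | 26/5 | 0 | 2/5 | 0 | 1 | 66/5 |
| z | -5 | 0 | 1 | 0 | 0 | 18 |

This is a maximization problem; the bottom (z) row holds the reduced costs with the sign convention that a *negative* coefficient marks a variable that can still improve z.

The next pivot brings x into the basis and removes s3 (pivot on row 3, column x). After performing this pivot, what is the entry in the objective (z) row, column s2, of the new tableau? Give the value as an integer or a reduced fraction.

0

Pivot element is row 3, column x: 26/5.
Normalize row 3: new (row 3, s2) = 0/(26/5) = 0.
z-row ← z-row − (-5)·(new row 3): 0 − (-5)·0 = 0.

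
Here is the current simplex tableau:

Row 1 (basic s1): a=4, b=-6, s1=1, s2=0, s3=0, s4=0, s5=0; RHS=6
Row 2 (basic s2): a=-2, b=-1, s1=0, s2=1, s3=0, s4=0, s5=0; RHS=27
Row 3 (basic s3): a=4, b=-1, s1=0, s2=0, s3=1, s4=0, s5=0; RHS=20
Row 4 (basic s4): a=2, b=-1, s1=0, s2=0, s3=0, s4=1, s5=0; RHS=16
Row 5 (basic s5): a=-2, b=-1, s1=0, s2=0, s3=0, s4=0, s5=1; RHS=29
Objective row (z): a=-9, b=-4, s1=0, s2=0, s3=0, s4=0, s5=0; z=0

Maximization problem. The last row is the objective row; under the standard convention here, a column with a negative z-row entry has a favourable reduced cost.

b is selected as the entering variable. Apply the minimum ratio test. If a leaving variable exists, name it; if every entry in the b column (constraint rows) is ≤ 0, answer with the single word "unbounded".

unbounded

b-column entries: row 1: -6, row 2: -1, row 3: -1, row 4: -1, row 5: -1. All ≤ 0, so b can increase without bound; the LP is unbounded in this direction.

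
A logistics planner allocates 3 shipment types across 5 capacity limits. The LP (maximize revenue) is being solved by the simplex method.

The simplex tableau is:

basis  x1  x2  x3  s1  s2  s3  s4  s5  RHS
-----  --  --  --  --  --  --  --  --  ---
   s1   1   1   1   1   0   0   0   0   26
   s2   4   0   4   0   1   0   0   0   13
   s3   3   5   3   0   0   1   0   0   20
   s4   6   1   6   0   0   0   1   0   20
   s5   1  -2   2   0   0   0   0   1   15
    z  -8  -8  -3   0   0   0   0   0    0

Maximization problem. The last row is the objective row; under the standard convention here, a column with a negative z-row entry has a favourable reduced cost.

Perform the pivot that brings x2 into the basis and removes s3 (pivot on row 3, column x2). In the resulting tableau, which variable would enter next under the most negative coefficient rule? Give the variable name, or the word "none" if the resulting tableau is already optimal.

Pivot element 5. New z-row = old z-row − (-8)·(row 3/5).
Updated z-row coefficients: x1: -16/5, x2: 0, x3: 9/5, s1: 0, s2: 0, s3: 8/5, s4: 0, s5: 0.
The most negative is -16/5 in column x1, so x1 would enter next.

x1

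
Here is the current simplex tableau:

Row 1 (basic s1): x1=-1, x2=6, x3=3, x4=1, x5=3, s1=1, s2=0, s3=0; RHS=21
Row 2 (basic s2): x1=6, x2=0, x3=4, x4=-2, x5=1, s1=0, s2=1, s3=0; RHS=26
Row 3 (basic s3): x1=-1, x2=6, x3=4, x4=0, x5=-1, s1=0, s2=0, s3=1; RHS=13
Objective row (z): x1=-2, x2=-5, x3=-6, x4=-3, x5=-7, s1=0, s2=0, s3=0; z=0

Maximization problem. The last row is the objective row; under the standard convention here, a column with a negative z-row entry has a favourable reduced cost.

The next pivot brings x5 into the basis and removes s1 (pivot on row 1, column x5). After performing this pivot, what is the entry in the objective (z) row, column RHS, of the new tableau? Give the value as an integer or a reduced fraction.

Pivot element is row 1, column x5: 3.
Normalize row 1: new (row 1, RHS) = 21/3 = 7.
z-row ← z-row − (-7)·(new row 1): 0 − (-7)·7 = 49.

49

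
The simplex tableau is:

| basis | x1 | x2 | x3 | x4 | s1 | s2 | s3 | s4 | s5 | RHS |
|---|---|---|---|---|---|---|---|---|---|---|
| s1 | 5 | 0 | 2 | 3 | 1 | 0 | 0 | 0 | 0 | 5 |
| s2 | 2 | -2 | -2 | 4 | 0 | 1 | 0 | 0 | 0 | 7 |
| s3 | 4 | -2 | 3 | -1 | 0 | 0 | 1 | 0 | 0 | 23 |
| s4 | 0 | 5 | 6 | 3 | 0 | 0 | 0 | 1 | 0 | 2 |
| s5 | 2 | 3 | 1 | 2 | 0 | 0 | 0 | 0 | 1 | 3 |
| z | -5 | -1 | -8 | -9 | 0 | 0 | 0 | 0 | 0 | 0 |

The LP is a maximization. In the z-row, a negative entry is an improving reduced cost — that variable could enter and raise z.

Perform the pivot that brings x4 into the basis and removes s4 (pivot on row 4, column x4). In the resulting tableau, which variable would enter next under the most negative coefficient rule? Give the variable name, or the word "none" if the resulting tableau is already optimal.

Pivot element 3. New z-row = old z-row − (-9)·(row 4/3).
Updated z-row coefficients: x1: -5, x2: 14, x3: 10, x4: 0, s1: 0, s2: 0, s3: 0, s4: 3, s5: 0.
The most negative is -5 in column x1, so x1 would enter next.

x1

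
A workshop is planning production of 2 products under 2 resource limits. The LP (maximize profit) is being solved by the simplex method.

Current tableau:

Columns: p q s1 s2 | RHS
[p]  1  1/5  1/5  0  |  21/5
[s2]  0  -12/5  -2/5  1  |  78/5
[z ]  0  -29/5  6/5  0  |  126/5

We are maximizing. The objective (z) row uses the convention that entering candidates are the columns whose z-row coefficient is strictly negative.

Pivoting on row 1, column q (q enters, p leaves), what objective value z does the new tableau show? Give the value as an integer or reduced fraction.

147

Minimum ratio for q: (21/5)/(1/5) = 21.
z changes by −(z-row coeff of q)·ratio = −(-29/5)·21 = 609/5.
New z = 126/5 + (609/5) = 147.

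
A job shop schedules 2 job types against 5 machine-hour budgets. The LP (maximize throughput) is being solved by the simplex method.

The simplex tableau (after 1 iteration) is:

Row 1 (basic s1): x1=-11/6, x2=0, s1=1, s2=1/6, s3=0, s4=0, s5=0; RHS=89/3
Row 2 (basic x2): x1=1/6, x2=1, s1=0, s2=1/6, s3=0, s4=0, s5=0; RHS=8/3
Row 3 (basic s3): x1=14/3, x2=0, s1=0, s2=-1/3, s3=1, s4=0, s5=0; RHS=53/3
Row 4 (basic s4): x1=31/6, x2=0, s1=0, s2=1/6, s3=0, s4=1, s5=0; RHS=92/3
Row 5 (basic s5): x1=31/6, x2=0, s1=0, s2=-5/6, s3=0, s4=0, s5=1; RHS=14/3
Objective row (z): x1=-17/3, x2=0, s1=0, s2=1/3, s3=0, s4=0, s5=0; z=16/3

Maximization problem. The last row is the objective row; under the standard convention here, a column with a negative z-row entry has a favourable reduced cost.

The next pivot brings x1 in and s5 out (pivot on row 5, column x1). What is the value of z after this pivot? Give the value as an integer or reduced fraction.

324/31

Minimum ratio for x1: (14/3)/(31/6) = 28/31.
z changes by −(z-row coeff of x1)·ratio = −(-17/3)·(28/31) = 476/93.
New z = 16/3 + (476/93) = 324/31.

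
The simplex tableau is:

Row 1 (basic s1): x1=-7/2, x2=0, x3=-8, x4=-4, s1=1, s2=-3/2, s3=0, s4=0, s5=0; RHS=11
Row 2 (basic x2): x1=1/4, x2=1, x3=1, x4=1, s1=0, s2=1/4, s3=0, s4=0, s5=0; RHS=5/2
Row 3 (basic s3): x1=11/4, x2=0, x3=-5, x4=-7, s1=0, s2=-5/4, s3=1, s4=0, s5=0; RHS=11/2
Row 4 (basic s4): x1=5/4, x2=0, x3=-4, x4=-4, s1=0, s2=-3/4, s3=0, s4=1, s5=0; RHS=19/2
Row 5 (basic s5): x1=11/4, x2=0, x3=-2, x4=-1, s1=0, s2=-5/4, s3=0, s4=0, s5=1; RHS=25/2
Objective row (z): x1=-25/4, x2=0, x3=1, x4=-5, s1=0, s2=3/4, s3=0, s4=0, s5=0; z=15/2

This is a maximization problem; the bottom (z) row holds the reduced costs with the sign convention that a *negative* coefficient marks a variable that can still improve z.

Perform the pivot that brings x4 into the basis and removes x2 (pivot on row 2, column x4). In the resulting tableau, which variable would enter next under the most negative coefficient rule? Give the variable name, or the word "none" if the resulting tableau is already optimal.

Pivot element 1. New z-row = old z-row − (-5)·(row 2/1).
Updated z-row coefficients: x1: -5, x2: 5, x3: 6, x4: 0, s1: 0, s2: 2, s3: 0, s4: 0, s5: 0.
The most negative is -5 in column x1, so x1 would enter next.

x1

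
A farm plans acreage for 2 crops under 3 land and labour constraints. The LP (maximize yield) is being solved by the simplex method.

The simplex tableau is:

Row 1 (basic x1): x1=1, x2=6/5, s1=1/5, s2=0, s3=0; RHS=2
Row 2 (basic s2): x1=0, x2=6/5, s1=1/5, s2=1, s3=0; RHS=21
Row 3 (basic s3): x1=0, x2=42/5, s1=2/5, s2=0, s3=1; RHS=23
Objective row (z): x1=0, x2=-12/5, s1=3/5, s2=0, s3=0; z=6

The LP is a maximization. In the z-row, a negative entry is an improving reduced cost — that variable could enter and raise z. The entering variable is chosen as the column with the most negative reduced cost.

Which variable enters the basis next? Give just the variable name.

x2

Objective-row coefficients: x1: 0, x2: -12/5, s1: 3/5, s2: 0, s3: 0.
The most negative is -12/5 in column x2, so x2 enters.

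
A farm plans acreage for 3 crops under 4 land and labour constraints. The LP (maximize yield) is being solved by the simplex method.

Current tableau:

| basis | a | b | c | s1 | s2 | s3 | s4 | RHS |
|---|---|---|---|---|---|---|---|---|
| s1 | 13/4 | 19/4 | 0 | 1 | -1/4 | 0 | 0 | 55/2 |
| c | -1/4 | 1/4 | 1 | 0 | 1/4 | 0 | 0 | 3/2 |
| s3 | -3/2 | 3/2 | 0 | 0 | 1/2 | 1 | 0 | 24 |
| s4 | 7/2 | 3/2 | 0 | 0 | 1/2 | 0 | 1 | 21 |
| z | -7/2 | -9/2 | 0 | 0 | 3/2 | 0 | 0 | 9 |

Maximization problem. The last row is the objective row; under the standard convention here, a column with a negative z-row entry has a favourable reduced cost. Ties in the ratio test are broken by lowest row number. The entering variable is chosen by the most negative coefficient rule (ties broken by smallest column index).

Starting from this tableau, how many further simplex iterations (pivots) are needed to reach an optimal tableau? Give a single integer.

2

pivot: b in, s1 out → z = 666/19
pivot: a in, s4 out → z = 1746/47
No improving column remains; optimal.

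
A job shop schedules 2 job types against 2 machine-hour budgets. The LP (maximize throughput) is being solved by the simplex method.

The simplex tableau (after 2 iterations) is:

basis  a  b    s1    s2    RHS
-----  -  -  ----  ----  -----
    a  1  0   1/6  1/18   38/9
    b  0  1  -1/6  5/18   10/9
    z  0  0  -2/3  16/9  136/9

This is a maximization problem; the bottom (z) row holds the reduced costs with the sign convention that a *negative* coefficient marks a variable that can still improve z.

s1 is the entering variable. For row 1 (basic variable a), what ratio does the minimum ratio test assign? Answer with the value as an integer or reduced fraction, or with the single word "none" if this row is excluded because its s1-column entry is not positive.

76/3

Ratio = RHS / (s1 entry) = (38/9) / (1/6) = 76/3.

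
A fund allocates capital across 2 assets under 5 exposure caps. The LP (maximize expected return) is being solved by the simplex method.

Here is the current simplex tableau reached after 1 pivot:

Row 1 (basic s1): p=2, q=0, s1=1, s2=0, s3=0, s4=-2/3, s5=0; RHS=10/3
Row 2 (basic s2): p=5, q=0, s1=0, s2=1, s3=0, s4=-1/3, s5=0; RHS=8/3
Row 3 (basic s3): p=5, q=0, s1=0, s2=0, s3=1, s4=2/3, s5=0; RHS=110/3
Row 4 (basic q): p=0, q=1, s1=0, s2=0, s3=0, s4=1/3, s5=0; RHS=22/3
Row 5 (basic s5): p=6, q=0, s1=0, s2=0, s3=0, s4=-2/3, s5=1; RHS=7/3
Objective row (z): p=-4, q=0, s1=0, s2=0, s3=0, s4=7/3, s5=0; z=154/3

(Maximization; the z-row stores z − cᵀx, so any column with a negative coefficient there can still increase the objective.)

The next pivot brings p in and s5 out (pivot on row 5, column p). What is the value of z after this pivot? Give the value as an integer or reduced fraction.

476/9

Minimum ratio for p: (7/3)/6 = 7/18.
z changes by −(z-row coeff of p)·ratio = −(-4)·(7/18) = 14/9.
New z = 154/3 + (14/9) = 476/9.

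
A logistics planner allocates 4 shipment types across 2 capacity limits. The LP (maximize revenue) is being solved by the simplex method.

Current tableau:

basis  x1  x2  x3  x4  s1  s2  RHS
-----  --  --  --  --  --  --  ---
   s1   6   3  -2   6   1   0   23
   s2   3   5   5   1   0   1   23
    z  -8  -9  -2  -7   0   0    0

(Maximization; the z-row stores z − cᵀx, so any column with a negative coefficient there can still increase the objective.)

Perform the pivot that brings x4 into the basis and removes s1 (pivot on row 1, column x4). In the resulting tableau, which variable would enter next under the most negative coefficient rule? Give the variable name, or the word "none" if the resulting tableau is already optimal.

x2

Pivot element 6. New z-row = old z-row − (-7)·(row 1/6).
Updated z-row coefficients: x1: -1, x2: -11/2, x3: -13/3, x4: 0, s1: 7/6, s2: 0.
The most negative is -11/2 in column x2, so x2 would enter next.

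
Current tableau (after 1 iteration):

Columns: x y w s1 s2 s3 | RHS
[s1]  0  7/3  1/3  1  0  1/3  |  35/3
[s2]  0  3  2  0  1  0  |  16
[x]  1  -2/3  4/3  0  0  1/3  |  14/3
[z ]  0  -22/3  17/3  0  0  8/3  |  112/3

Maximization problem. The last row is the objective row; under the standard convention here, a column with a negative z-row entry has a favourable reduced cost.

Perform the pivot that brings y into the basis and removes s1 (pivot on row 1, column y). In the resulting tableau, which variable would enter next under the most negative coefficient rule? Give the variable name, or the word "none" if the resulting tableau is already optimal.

Pivot element 7/3. New z-row = old z-row − (-22/3)·(row 1/(7/3)).
Updated z-row coefficients: x: 0, y: 0, w: 47/7, s1: 22/7, s2: 0, s3: 26/7.
No coefficient is strictly negative; the tableau after this pivot is optimal.

none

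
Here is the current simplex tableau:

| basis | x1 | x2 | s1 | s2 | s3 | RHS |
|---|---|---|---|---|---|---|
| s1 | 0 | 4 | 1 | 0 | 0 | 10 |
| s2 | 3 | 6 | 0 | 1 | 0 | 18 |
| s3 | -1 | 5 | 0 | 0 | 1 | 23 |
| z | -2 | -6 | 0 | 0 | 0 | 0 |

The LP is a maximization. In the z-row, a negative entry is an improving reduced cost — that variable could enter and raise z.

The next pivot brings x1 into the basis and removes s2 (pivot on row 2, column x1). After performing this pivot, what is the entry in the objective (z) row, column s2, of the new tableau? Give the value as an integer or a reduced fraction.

2/3

Pivot element is row 2, column x1: 3.
Normalize row 2: new (row 2, s2) = 1/3 = 1/3.
z-row ← z-row − (-2)·(new row 2): 0 − (-2)·(1/3) = 2/3.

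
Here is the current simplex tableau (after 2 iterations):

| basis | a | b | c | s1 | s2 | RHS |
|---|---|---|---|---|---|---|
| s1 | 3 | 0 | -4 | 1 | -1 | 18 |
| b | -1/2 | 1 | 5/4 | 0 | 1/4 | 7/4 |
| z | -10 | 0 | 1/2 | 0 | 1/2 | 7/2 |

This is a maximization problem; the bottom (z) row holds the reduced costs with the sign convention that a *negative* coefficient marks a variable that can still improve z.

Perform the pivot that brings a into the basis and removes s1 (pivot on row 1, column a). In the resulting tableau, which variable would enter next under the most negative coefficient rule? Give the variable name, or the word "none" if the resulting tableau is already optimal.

c

Pivot element 3. New z-row = old z-row − (-10)·(row 1/3).
Updated z-row coefficients: a: 0, b: 0, c: -77/6, s1: 10/3, s2: -17/6.
The most negative is -77/6 in column c, so c would enter next.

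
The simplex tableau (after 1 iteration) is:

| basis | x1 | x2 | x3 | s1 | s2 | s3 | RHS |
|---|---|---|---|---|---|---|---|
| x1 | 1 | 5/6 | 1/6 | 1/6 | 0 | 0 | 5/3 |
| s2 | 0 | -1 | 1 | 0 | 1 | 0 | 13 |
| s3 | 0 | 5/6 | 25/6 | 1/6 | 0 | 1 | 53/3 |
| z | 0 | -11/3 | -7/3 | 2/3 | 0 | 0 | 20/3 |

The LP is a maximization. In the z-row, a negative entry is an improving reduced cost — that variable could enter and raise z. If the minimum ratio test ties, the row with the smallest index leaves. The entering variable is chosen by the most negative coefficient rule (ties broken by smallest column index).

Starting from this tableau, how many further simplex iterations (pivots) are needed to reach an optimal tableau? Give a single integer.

pivot: x2 in, x1 out → z = 14
pivot: x3 in, s3 out → z = 102/5
No improving column remains; optimal.

2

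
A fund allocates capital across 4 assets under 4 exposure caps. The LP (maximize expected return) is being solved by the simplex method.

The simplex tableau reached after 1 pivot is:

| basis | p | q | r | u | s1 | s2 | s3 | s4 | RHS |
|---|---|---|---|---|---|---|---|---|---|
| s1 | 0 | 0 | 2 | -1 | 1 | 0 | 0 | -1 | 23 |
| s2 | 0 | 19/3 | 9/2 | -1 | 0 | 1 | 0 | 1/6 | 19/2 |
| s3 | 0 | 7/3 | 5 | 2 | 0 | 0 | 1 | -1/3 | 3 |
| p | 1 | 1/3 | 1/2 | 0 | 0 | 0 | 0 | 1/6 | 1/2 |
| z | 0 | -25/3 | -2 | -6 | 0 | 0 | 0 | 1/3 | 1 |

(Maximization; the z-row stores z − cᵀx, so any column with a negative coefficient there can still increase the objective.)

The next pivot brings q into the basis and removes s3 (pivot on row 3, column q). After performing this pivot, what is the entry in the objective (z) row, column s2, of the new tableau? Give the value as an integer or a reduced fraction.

Pivot element is row 3, column q: 7/3.
Normalize row 3: new (row 3, s2) = 0/(7/3) = 0.
z-row ← z-row − (-25/3)·(new row 3): 0 − (-25/3)·0 = 0.

0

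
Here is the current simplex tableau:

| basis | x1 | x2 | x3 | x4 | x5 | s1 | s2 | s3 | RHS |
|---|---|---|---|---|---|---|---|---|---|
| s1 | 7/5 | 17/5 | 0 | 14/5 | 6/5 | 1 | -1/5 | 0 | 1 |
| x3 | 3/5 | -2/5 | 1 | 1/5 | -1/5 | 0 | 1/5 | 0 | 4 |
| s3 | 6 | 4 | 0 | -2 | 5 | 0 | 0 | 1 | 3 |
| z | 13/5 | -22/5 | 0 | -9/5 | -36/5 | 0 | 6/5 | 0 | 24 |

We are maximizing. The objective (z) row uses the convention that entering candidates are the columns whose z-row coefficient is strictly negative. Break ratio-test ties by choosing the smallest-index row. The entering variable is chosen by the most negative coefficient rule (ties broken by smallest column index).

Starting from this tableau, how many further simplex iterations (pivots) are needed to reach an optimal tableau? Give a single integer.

2

pivot: x5 in, s3 out → z = 708/25
pivot: x4 in, s1 out → z = 2355/82
No improving column remains; optimal.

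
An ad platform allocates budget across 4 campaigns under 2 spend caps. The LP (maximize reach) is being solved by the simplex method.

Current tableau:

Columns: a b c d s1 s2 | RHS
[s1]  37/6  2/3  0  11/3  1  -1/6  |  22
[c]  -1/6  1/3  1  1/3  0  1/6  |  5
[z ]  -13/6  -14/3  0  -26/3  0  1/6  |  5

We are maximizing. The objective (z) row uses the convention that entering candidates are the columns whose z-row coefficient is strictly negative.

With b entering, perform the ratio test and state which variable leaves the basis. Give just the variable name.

c

Ratios: row 1 (s1): 22/(2/3) = 33; row 2 (c): 5/(1/3) = 15.
Minimum ratio 15 is in the c row, so c leaves.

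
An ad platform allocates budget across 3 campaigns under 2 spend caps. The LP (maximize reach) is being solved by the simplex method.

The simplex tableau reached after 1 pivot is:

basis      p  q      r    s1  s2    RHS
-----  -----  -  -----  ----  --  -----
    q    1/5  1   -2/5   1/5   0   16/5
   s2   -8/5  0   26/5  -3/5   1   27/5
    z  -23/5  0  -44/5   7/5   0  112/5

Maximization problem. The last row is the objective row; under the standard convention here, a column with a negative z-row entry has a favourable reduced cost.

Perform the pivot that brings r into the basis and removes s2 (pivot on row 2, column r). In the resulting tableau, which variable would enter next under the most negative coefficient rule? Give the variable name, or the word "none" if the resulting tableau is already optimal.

p

Pivot element 26/5. New z-row = old z-row − (-44/5)·(row 2/(26/5)).
Updated z-row coefficients: p: -95/13, q: 0, r: 0, s1: 5/13, s2: 22/13.
The most negative is -95/13 in column p, so p would enter next.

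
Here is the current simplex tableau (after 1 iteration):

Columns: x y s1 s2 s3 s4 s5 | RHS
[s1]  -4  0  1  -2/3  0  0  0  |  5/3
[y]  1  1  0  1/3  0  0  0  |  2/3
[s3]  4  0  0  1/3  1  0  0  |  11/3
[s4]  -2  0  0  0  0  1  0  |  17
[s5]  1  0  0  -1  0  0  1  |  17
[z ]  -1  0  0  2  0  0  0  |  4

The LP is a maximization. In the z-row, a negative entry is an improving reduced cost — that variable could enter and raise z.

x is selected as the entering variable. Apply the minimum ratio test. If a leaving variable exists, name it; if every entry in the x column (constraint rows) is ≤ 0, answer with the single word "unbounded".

y

Ratios: row 1 (s1): entry -4 ≤ 0, skip; row 2 (y): (2/3)/1 = 2/3; row 3 (s3): (11/3)/4 = 11/12; row 4 (s4): entry -2 ≤ 0, skip; row 5 (s5): 17/1 = 17.
Minimum ratio is in the y row, so y leaves.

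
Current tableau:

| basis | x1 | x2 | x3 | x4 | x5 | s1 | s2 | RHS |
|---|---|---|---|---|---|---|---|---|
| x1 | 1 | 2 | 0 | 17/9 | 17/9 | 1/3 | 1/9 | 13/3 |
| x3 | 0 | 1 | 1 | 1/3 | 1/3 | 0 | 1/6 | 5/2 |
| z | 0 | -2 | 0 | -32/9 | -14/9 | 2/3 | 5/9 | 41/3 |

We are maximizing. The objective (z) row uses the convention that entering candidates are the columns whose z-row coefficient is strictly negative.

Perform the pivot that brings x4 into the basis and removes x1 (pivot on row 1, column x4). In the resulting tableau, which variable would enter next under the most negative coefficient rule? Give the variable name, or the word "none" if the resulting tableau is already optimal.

Pivot element 17/9. New z-row = old z-row − (-32/9)·(row 1/(17/9)).
Updated z-row coefficients: x1: 32/17, x2: 30/17, x3: 0, x4: 0, x5: 2, s1: 22/17, s2: 13/17.
No coefficient is strictly negative; the tableau after this pivot is optimal.

none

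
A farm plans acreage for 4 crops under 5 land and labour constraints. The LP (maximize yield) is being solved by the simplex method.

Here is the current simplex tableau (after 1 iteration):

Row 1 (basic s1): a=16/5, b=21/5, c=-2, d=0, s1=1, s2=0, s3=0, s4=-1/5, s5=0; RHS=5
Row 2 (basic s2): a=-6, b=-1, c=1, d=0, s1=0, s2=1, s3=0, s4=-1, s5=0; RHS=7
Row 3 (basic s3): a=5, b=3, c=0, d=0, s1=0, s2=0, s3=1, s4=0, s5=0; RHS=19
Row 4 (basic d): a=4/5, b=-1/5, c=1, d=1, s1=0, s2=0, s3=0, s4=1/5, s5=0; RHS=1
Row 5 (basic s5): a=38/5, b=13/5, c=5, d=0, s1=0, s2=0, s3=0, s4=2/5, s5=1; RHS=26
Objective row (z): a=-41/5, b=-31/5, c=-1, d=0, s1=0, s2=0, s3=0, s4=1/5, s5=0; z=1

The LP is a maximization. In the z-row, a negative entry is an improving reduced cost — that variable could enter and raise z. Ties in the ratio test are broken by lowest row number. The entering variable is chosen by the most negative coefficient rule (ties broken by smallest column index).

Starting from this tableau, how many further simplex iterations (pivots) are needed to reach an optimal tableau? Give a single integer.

pivot: a in, d out → z = 45/4
pivot: b in, s1 out → z = 129/10
pivot: c in, a out → z = 262/19
No improving column remains; optimal.

3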